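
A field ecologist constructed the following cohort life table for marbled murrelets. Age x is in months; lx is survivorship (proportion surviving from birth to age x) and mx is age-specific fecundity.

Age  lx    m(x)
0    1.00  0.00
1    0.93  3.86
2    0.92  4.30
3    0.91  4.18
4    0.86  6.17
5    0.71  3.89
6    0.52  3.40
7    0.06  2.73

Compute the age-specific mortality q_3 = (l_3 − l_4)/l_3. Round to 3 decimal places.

q_3 = (l_3 − l_4) / l_3 = (0.91 − 0.86) / 0.91
     = 0.05 / 0.91 = 0.054945… → 0.055

0.055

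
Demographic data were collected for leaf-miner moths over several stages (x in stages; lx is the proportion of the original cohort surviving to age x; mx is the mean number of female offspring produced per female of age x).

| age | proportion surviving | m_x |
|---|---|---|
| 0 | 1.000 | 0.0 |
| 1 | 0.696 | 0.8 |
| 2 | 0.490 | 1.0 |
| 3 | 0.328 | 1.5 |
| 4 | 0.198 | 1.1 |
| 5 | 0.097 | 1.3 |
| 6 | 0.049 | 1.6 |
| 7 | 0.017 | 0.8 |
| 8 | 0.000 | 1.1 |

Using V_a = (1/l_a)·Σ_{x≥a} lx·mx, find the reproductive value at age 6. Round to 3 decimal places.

1.878

lx·mx for x ≥ 6: 0.0784, 0.0136, 0 → sum = 0.092
V_6 = 0.092 / l_6 = 0.092 / 0.049 = 1.877551… → 1.878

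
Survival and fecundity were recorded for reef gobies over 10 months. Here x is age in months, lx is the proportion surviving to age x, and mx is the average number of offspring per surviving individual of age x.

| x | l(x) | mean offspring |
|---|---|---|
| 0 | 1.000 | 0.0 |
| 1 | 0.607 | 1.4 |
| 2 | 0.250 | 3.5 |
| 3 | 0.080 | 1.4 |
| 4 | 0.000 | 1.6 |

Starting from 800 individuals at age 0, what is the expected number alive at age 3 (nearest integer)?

Expected survivors = N0 · l_3 = 800 × 0.080 = 64 → 64

64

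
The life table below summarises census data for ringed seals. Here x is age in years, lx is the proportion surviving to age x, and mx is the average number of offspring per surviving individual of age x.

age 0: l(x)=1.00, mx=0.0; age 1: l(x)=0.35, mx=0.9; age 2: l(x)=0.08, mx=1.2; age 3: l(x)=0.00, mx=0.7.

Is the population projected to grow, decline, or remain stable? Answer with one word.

declining

R0 = Σ lx·mx = 0 + 0.315 + 0.096 + 0 = 0.411
R0 < 1, so the population is declining.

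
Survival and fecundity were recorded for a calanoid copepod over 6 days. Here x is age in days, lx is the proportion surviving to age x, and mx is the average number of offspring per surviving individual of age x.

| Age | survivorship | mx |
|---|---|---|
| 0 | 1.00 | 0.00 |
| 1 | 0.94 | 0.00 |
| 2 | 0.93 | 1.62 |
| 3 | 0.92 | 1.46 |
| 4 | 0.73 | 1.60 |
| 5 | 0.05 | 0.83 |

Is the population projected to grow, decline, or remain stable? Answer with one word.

growing

R0 = Σ lx·mx = 0 + 0 + 1.5066 + 1.3432 + 1.168 + 0.0415 = 4.0593
R0 > 1, so the population is growing.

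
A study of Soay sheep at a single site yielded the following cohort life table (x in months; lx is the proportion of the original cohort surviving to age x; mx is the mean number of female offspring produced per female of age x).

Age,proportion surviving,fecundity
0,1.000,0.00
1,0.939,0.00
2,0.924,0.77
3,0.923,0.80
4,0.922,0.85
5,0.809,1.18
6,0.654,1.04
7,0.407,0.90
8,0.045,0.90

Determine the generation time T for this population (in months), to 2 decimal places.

4.33

lx·mx: 0, 0, 0.71148, 0.7384, 0.7837, 0.95462, 0.68016, 0.3663, 0.0405 → R0 = 4.27516
x·lx·mx: 0, 0, 1.42296, 2.2152, 3.1348, 4.7731, 4.08096, 2.5641, 0.324 → Σ = 18.51512
T = 18.51512 / 4.27516 = 4.33086… → 4.33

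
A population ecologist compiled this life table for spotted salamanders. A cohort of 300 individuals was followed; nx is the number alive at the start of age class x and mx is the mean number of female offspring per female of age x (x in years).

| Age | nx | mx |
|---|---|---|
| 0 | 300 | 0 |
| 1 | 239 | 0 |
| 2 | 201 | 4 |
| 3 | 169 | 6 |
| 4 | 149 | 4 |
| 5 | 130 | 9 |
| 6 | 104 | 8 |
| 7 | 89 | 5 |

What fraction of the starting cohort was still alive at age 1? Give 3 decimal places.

0.797

l_1 = n_1/n_0 = 239/300 = 0.796667… → 0.797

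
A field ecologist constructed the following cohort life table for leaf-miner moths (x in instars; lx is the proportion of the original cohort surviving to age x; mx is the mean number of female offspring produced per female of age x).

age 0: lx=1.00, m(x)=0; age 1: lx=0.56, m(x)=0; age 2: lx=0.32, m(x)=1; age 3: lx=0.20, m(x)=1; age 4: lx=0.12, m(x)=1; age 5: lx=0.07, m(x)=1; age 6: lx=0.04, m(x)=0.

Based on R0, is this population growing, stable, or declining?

R0 = Σ lx·mx = 0 + 0 + 0.32 + 0.2 + 0.12 + 0.07 + 0 = 0.71
R0 < 1, so the population is declining.

declining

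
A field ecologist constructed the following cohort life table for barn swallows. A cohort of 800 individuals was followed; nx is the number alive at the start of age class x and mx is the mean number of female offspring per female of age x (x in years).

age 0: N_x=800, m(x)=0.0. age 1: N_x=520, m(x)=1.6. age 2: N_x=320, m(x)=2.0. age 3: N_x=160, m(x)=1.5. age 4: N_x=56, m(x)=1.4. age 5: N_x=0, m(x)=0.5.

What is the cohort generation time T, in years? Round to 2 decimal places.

lx = nx/n0 = nx/800: 1, 0.65, 0.4, 0.2, 0.07, 0
lx·mx: 0, 1.04, 0.8, 0.3, 0.098, 0 → R0 = 2.238
x·lx·mx: 0, 1.04, 1.6, 0.9, 0.392, 0 → Σ = 3.932
T = 3.932 / 2.238 = 1.756926… → 1.76

1.76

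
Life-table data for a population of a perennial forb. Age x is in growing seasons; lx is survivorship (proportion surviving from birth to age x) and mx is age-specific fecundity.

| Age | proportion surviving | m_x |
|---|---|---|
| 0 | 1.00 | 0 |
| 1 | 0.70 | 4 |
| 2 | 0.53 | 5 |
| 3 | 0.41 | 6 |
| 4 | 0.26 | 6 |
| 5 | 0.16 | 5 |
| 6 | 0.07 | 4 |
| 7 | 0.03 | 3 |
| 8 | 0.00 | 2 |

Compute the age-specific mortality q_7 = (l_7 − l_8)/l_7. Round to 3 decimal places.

q_7 = (l_7 − l_8) / l_7 = (0.03 − 0) / 0.03
     = 0.03 / 0.03 = 1 → 1.000

1.000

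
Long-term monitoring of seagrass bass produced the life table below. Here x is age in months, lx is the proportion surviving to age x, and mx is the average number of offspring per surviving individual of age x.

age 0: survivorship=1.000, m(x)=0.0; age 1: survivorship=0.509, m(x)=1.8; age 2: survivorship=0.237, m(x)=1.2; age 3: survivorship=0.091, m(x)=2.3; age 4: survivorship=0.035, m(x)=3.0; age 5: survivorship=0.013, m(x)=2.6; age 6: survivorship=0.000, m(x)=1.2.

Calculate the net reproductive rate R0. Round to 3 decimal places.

1.549

lx·mx by age: 0, 0.9162, 0.2844, 0.2093, 0.105, 0.0338, 0
R0 = Σ lx·mx = 1.5487 → 1.549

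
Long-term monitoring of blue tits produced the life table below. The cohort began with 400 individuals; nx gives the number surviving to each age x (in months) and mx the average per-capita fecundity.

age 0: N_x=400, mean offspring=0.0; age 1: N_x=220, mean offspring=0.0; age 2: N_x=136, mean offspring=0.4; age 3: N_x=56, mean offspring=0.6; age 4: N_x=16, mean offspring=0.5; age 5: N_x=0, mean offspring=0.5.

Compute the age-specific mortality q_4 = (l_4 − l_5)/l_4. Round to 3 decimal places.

1.000

lx = nx/n0 = nx/400: 1, 0.55, 0.34, 0.14, 0.04, 0
q_4 = (l_4 − l_5) / l_4 = (0.04 − 0) / 0.04
     = 0.04 / 0.04 = 1 → 1.000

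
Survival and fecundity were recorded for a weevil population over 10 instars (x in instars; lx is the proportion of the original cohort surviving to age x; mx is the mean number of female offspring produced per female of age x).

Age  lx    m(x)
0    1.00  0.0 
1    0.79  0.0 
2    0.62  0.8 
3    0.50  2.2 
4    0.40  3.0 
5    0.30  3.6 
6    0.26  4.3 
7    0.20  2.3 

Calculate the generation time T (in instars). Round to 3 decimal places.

4.477

lx·mx: 0, 0, 0.496, 1.1, 1.2, 1.08, 1.118, 0.46 → R0 = 5.454
x·lx·mx: 0, 0, 0.992, 3.3, 4.8, 5.4, 6.708, 3.22 → Σ = 24.42
T = 24.42 / 5.454 = 4.477448… → 4.477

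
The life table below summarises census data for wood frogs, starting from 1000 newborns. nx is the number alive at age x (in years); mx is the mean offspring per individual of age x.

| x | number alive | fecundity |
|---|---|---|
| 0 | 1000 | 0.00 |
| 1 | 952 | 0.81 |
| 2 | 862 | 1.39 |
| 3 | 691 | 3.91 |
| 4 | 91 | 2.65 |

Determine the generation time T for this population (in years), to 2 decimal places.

2.49

lx = nx/n0 = nx/1000: 1, 0.952, 0.862, 0.691, 0.091
lx·mx: 0, 0.77112, 1.19818, 2.70181, 0.24115 → R0 = 4.91226
x·lx·mx: 0, 0.77112, 2.39636, 8.10543, 0.9646 → Σ = 12.23751
T = 12.23751 / 4.91226 = 2.491218… → 2.49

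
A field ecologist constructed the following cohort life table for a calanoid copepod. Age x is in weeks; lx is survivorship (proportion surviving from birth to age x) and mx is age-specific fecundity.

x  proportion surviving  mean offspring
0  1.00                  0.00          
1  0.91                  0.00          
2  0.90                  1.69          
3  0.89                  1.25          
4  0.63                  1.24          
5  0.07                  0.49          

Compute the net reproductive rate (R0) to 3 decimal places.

3.449

lx·mx by age: 0, 0, 1.521, 1.1125, 0.7812, 0.0343
R0 = Σ lx·mx = 3.449 → 3.449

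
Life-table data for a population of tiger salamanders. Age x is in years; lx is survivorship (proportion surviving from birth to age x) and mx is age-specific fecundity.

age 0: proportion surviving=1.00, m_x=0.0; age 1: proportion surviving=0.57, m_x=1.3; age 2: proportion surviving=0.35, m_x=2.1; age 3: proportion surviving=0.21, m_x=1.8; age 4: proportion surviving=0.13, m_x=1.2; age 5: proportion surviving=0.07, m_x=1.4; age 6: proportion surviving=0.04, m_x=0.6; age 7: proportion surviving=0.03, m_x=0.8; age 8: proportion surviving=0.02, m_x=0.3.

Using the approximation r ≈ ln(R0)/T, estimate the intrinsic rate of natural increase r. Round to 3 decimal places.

0.346

R0 = Σ lx·mx = 0 + 0.741 + 0.735 + 0.378 + 0.156 + 0.098 + 0.024 + 0.024 + 0.006 = 2.162
Σ x·lx·mx = 4.819; T = 4.819/2.162 = 2.22895…
r ≈ ln(R0)/T = ln(2.162)/2.22895… = 0.34592… → 0.346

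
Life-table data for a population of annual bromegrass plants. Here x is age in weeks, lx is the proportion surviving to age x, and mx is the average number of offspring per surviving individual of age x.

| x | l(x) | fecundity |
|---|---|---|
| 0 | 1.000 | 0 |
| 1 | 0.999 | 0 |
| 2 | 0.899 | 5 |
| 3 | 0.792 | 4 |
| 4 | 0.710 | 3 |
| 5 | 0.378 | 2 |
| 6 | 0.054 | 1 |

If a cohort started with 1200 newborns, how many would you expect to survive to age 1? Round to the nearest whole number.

1199

Expected survivors = N0 · l_1 = 1200 × 0.999 = 1198.8 → 1199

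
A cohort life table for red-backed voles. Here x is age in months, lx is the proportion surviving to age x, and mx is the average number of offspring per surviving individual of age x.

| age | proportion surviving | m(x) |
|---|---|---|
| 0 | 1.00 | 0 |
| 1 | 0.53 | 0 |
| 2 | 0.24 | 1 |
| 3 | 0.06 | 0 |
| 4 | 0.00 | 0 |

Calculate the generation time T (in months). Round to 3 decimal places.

2.000

lx·mx: 0, 0, 0.24, 0, 0 → R0 = 0.24
x·lx·mx: 0, 0, 0.48, 0, 0 → Σ = 0.48
T = 0.48 / 0.24 = 2 → 2.000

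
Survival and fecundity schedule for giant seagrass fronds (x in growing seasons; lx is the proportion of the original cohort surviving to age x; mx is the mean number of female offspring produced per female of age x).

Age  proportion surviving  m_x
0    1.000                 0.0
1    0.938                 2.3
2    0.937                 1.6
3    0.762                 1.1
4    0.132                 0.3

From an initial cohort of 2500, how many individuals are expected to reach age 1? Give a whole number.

Expected survivors = N0 · l_1 = 2500 × 0.938 = 2345 → 2345

2345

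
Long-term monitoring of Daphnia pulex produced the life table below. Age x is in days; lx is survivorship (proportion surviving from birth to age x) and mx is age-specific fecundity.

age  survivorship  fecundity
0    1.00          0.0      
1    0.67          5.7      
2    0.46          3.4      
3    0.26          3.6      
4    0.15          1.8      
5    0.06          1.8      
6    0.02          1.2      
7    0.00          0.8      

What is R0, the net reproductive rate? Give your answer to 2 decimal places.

lx·mx by age: 0, 3.819, 1.564, 0.936, 0.27, 0.108, 0.024, 0
R0 = Σ lx·mx = 6.721 → 6.72

6.72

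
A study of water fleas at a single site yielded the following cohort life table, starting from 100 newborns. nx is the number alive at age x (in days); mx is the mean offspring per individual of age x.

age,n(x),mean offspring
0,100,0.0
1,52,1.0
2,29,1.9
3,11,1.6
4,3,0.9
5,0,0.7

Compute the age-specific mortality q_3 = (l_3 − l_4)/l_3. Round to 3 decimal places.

lx = nx/n0 = nx/100: 1, 0.52, 0.29, 0.11, 0.03, 0
q_3 = (l_3 − l_4) / l_3 = (0.11 − 0.03) / 0.11
     = 0.08 / 0.11 = 0.727273… → 0.727

0.727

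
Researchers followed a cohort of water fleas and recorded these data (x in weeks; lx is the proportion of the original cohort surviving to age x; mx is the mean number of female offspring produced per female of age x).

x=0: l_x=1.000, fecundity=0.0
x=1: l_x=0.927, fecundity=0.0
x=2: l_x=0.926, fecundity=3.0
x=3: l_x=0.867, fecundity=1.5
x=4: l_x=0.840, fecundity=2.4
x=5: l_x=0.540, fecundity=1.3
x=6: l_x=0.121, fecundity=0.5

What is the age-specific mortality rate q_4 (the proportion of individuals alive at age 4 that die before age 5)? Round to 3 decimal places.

q_4 = (l_4 − l_5) / l_4 = (0.84 − 0.54) / 0.84
     = 0.3 / 0.84 = 0.357143… → 0.357

0.357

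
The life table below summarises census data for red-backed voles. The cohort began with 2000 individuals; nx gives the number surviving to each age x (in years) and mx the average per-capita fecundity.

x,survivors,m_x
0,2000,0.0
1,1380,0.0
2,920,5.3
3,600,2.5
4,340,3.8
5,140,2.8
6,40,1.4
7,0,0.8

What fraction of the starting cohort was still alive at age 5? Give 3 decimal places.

l_5 = n_5/n_0 = 140/2000 = 0.07 → 0.070

0.070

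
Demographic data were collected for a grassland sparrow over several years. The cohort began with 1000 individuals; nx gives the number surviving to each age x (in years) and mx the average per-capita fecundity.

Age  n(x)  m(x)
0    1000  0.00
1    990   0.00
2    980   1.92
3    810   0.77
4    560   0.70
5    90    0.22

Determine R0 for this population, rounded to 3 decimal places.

2.917

lx = nx/n0 = nx/1000: 1, 0.99, 0.98, 0.81, 0.56, 0.09
lx·mx by age: 0, 0, 1.8816, 0.6237, 0.392, 0.0198
R0 = Σ lx·mx = 2.9171 → 2.917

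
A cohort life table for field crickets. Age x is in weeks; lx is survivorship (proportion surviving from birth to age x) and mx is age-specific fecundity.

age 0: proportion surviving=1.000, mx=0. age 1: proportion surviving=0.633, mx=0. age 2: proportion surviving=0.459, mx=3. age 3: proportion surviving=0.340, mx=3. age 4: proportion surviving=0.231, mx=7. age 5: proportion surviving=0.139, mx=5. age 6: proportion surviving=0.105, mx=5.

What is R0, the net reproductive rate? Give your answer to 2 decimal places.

lx·mx by age: 0, 0, 1.377, 1.02, 1.617, 0.695, 0.525
R0 = Σ lx·mx = 5.234 → 5.23

5.23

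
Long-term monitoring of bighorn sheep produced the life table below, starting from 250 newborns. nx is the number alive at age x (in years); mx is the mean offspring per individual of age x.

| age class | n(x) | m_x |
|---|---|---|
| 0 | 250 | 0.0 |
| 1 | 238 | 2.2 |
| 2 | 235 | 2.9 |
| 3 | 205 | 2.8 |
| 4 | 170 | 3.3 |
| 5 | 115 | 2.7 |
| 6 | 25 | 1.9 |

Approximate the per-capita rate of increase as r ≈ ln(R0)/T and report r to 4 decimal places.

0.8346

lx = nx/n0 = nx/250: 1, 0.952, 0.94, 0.82, 0.68, 0.46, 0.1
R0 = Σ lx·mx = 0 + 2.0944 + 2.726 + 2.296 + 2.244 + 1.242 + 0.19 = 10.7924
Σ x·lx·mx = 30.7604; T = 30.7604/10.7924 = 2.85019…
r ≈ ln(R0)/T = ln(10.7924)/2.85019… = 0.834626… → 0.8346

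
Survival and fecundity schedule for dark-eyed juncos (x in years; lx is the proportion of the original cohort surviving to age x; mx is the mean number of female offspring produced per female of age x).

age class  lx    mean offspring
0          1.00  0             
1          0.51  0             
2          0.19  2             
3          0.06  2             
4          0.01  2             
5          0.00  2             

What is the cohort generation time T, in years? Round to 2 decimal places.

2.31

lx·mx: 0, 0, 0.38, 0.12, 0.02, 0 → R0 = 0.52
x·lx·mx: 0, 0, 0.76, 0.36, 0.08, 0 → Σ = 1.2
T = 1.2 / 0.52 = 2.307692… → 2.31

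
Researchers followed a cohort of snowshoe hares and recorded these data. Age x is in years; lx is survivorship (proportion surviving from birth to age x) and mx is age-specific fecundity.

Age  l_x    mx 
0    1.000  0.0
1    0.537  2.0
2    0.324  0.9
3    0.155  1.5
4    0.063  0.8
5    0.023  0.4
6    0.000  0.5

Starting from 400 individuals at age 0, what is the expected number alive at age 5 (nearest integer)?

Expected survivors = N0 · l_5 = 400 × 0.023 = 9.2 → 9

9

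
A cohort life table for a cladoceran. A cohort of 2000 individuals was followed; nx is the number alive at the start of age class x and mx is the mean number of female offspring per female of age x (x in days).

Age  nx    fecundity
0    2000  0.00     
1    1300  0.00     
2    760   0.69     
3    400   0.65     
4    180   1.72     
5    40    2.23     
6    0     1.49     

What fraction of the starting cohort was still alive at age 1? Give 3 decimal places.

l_1 = n_1/n_0 = 1300/2000 = 0.65 → 0.650

0.650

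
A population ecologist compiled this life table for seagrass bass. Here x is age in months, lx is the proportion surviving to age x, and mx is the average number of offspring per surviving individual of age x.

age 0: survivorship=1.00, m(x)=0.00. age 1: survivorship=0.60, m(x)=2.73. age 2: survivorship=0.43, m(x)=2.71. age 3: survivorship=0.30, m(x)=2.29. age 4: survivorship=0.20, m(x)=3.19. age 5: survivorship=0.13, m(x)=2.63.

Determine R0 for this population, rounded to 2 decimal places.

lx·mx by age: 0, 1.638, 1.1653, 0.687, 0.638, 0.3419
R0 = Σ lx·mx = 4.4702 → 4.47

4.47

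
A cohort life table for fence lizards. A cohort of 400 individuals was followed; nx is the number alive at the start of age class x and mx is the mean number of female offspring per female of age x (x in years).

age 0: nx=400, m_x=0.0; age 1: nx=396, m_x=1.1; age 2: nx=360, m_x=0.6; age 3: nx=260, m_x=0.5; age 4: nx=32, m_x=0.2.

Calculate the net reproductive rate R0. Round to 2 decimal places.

1.97

lx = nx/n0 = nx/400: 1, 0.99, 0.9, 0.65, 0.08
lx·mx by age: 0, 1.089, 0.54, 0.325, 0.016
R0 = Σ lx·mx = 1.97 → 1.97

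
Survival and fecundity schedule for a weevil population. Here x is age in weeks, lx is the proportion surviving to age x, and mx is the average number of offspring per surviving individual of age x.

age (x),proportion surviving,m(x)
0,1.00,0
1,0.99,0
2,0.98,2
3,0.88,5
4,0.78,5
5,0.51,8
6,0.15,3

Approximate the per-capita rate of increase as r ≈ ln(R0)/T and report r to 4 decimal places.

R0 = Σ lx·mx = 0 + 0 + 1.96 + 4.4 + 3.9 + 4.08 + 0.45 = 14.79
Σ x·lx·mx = 55.82; T = 55.82/14.79 = 3.77417…
r ≈ ln(R0)/T = ln(14.79)/3.77417… = 0.713786… → 0.7138

0.7138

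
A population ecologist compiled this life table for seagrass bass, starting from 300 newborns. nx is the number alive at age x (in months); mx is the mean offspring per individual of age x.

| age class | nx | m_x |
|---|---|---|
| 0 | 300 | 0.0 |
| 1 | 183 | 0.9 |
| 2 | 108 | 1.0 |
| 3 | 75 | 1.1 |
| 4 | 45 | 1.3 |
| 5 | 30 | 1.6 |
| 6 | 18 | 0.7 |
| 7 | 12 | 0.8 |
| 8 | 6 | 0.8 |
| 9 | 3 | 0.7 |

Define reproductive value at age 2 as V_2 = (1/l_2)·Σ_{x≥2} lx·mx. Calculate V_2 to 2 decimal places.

3.02

lx = nx/n0 = nx/300: 1, 0.61, 0.36, 0.25, 0.15, 0.1, 0.06, 0.04, 0.02, 0.01
lx·mx for x ≥ 2: 0.36, 0.275, 0.195, 0.16, 0.042, 0.032, 0.016, 0.007 → sum = 1.087
V_2 = 1.087 / l_2 = 1.087 / 0.36 = 3.019444… → 3.02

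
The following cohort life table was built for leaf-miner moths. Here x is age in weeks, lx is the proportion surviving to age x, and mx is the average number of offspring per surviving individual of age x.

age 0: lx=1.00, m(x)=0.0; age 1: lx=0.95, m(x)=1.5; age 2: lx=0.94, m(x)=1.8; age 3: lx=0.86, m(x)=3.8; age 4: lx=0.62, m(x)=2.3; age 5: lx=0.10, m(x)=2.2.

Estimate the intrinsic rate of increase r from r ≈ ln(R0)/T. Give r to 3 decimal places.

R0 = Σ lx·mx = 0 + 1.425 + 1.692 + 3.268 + 1.426 + 0.22 = 8.031
Σ x·lx·mx = 21.417; T = 21.417/8.031 = 2.66679…
r ≈ ln(R0)/T = ln(8.031)/2.66679… = 0.7812… → 0.781

0.781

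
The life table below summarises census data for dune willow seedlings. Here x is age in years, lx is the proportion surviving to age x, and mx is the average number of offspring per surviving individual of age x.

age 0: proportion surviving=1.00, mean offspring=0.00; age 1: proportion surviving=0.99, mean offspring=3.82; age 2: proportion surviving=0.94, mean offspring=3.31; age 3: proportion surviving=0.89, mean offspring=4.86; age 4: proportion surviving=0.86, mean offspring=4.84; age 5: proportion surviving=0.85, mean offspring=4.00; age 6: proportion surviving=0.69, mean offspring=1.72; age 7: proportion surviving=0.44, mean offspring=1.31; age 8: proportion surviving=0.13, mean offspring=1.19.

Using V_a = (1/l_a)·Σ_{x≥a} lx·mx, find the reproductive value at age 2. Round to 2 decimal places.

lx·mx for x ≥ 2: 3.1114, 4.3254, 4.1624, 3.4, 1.1868, 0.5764, 0.1547 → sum = 16.9171
V_2 = 16.9171 / l_2 = 16.9171 / 0.94 = 17.996915… → 18.00

18.00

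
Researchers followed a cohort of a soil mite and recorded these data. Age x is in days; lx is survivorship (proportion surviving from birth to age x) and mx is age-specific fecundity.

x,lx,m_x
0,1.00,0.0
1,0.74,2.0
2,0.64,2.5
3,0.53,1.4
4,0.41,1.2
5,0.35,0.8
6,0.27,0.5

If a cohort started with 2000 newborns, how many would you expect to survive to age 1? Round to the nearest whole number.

Expected survivors = N0 · l_1 = 2000 × 0.74 = 1480 → 1480

1480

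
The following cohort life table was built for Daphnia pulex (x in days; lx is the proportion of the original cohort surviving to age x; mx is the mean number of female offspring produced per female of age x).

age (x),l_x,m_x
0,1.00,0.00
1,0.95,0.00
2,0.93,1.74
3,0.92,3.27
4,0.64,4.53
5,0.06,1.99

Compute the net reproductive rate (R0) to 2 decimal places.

lx·mx by age: 0, 0, 1.6182, 3.0084, 2.8992, 0.1194
R0 = Σ lx·mx = 7.6452 → 7.65

7.65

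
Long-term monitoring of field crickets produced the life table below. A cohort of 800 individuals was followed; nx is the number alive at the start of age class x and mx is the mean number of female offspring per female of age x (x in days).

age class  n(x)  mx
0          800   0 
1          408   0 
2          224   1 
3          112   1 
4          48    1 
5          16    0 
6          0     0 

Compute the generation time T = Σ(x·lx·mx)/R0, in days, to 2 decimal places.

lx = nx/n0 = nx/800: 1, 0.51, 0.28, 0.14, 0.06, 0.02, 0
lx·mx: 0, 0, 0.28, 0.14, 0.06, 0, 0 → R0 = 0.48
x·lx·mx: 0, 0, 0.56, 0.42, 0.24, 0, 0 → Σ = 1.22
T = 1.22 / 0.48 = 2.541667… → 2.54

2.54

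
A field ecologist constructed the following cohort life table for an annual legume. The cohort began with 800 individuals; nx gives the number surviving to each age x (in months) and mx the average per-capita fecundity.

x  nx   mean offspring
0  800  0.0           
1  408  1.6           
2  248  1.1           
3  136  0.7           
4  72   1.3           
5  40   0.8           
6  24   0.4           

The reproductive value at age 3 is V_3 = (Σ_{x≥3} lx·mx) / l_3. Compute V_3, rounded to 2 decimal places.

1.69

lx = nx/n0 = nx/800: 1, 0.51, 0.31, 0.17, 0.09, 0.05, 0.03
lx·mx for x ≥ 3: 0.119, 0.117, 0.04, 0.012 → sum = 0.288
V_3 = 0.288 / l_3 = 0.288 / 0.17 = 1.694118… → 1.69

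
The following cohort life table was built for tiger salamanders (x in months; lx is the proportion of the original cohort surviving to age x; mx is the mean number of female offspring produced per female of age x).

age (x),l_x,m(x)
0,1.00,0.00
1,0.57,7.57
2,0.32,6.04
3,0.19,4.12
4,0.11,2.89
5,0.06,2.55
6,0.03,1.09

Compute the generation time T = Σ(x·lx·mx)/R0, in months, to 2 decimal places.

lx·mx: 0, 4.3149, 1.9328, 0.7828, 0.3179, 0.153, 0.0327 → R0 = 7.5341
x·lx·mx: 0, 4.3149, 3.8656, 2.3484, 1.2716, 0.765, 0.1962 → Σ = 12.7617
T = 12.7617 / 7.5341 = 1.693859… → 1.69

1.69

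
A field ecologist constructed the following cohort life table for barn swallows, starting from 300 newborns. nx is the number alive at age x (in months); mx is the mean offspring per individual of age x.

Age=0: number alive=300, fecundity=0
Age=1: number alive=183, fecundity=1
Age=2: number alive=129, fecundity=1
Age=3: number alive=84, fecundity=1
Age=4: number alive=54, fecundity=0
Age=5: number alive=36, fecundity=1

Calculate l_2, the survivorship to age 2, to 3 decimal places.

l_2 = n_2/n_0 = 129/300 = 0.43 → 0.430

0.430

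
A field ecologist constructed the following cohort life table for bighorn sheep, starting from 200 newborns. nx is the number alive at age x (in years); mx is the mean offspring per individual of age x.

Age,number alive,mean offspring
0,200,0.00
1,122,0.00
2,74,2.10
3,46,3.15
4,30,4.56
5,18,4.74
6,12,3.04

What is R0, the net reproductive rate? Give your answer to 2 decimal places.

2.79

lx = nx/n0 = nx/200: 1, 0.61, 0.37, 0.23, 0.15, 0.09, 0.06
lx·mx by age: 0, 0, 0.777, 0.7245, 0.684, 0.4266, 0.1824
R0 = Σ lx·mx = 2.7945 → 2.79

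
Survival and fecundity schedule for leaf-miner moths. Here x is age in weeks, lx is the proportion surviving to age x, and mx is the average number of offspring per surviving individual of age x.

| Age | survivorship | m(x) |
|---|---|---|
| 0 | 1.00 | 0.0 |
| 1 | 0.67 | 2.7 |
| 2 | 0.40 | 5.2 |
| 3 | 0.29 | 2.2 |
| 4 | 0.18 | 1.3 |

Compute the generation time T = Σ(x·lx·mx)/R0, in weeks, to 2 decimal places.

1.85

lx·mx: 0, 1.809, 2.08, 0.638, 0.234 → R0 = 4.761
x·lx·mx: 0, 1.809, 4.16, 1.914, 0.936 → Σ = 8.819
T = 8.819 / 4.761 = 1.852342… → 1.85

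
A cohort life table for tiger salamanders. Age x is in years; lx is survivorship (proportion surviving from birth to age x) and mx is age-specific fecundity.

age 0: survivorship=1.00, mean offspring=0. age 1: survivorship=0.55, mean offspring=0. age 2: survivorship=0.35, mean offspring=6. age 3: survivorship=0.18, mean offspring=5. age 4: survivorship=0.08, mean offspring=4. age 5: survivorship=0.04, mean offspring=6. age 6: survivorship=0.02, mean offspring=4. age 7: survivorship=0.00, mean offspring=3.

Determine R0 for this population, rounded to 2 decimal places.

3.64

lx·mx by age: 0, 0, 2.1, 0.9, 0.32, 0.24, 0.08, 0
R0 = Σ lx·mx = 3.64 → 3.64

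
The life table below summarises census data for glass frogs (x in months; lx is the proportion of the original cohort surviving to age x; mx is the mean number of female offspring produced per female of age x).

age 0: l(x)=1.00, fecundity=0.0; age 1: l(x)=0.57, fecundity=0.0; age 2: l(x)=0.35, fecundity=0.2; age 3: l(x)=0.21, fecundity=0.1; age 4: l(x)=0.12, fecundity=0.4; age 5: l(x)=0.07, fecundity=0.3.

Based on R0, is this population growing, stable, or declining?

declining

R0 = Σ lx·mx = 0 + 0 + 0.07 + 0.021 + 0.048 + 0.021 = 0.16
R0 < 1, so the population is declining.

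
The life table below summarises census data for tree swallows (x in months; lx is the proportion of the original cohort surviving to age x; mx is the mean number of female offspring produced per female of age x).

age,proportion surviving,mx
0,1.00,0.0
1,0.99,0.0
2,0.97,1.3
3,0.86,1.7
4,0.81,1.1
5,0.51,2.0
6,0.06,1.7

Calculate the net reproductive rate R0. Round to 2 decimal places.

4.74

lx·mx by age: 0, 0, 1.261, 1.462, 0.891, 1.02, 0.102
R0 = Σ lx·mx = 4.736 → 4.74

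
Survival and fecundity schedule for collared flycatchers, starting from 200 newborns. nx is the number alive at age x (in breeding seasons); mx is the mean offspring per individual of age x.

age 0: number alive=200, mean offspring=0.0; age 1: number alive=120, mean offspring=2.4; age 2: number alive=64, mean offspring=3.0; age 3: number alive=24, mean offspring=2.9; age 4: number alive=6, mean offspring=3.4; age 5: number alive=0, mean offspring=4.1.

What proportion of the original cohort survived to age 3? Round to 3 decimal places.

l_3 = n_3/n_0 = 24/200 = 0.12 → 0.120

0.120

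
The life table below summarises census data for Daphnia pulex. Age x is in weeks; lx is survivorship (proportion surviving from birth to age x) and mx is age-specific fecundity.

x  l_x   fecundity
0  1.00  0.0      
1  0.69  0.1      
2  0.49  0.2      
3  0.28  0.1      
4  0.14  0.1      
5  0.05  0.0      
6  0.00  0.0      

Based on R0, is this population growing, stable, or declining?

declining

R0 = Σ lx·mx = 0 + 0.069 + 0.098 + 0.028 + 0.014 + 0 + 0 = 0.209
R0 < 1, so the population is declining.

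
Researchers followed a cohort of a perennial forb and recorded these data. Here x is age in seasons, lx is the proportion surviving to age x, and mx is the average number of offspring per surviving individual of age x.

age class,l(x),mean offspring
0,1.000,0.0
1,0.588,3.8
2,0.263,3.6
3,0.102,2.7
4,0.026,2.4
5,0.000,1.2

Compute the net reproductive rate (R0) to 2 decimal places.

3.52

lx·mx by age: 0, 2.2344, 0.9468, 0.2754, 0.0624, 0
R0 = Σ lx·mx = 3.519 → 3.52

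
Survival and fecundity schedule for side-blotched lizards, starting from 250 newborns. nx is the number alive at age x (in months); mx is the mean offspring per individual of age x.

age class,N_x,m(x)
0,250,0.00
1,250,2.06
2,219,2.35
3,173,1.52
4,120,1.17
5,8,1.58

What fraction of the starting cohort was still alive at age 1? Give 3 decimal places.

1.000

l_1 = n_1/n_0 = 250/250 = 1 → 1.000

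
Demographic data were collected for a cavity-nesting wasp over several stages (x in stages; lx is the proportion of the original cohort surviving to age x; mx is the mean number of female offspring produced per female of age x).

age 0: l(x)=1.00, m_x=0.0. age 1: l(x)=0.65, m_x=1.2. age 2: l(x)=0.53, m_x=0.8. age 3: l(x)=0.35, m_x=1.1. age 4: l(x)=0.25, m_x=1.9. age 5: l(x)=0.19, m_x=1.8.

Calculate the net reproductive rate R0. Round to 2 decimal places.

lx·mx by age: 0, 0.78, 0.424, 0.385, 0.475, 0.342
R0 = Σ lx·mx = 2.406 → 2.41

2.41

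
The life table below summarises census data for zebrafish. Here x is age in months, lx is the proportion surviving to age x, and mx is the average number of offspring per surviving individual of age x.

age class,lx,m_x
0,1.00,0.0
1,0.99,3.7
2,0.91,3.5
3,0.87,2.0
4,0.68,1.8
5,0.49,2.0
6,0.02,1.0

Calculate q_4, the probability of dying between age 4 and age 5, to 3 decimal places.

0.279

q_4 = (l_4 − l_5) / l_4 = (0.68 − 0.49) / 0.68
     = 0.19 / 0.68 = 0.279412… → 0.279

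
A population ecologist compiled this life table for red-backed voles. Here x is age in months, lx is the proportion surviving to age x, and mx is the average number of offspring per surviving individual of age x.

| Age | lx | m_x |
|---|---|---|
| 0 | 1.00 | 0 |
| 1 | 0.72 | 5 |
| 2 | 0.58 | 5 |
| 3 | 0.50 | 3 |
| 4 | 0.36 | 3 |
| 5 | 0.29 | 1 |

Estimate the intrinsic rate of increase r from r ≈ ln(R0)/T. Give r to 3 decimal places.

1.066

R0 = Σ lx·mx = 0 + 3.6 + 2.9 + 1.5 + 1.08 + 0.29 = 9.37
Σ x·lx·mx = 19.67; T = 19.67/9.37 = 2.09925…
r ≈ ln(R0)/T = ln(9.37)/2.09925… = 1.06586… → 1.066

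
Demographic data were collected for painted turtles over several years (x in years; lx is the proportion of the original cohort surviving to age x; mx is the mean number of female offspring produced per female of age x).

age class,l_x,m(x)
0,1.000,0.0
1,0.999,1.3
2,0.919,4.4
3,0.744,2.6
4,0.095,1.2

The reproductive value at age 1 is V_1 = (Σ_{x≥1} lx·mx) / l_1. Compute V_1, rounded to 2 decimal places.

7.40

lx·mx for x ≥ 1: 1.2987, 4.0436, 1.9344, 0.114 → sum = 7.3907
V_1 = 7.3907 / l_1 = 7.3907 / 0.999 = 7.398098… → 7.40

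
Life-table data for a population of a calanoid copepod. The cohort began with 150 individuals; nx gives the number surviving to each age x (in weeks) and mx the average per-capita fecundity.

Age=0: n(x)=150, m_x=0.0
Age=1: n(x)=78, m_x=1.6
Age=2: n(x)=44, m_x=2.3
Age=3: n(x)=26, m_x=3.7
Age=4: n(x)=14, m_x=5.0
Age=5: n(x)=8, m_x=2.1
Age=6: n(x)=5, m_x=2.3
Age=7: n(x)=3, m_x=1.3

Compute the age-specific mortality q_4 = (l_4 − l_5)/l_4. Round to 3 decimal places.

0.429

lx = nx/n0 = nx/150: 1, 0.52, 0.29333…, 0.17333…, 0.09333…, 0.05333…, 0.03333…, 0.02
q_4 = (l_4 − l_5) / l_4 = (0.093333… − 0.053333…) / 0.093333…
     = 0.04… / 0.093333… = 0.428571… → 0.429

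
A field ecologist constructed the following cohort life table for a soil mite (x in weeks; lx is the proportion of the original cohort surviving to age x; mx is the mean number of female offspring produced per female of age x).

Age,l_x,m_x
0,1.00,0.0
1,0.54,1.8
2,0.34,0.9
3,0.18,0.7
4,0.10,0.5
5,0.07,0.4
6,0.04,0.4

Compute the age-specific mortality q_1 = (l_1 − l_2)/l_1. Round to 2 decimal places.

q_1 = (l_1 − l_2) / l_1 = (0.54 − 0.34) / 0.54
     = 0.2 / 0.54 = 0.37037… → 0.37

0.37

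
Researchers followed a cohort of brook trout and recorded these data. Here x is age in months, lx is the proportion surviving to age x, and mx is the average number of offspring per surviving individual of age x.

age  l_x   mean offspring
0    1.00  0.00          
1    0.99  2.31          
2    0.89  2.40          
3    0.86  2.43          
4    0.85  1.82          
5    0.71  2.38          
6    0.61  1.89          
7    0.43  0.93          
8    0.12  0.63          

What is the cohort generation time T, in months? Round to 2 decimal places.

3.32

lx·mx: 0, 2.2869, 2.136, 2.0898, 1.547, 1.6898, 1.1529, 0.3999, 0.0756 → R0 = 11.3779
x·lx·mx: 0, 2.2869, 4.272, 6.2694, 6.188, 8.449, 6.9174, 2.7993, 0.6048 → Σ = 37.7868
T = 37.7868 / 11.3779 = 3.32107… → 3.32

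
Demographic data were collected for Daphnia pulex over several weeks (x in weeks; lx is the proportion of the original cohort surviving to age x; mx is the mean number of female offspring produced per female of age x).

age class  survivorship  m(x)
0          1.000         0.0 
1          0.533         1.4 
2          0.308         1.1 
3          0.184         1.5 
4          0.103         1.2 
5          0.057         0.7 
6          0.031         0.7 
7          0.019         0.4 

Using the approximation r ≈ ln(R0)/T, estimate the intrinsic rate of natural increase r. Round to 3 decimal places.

0.219

R0 = Σ lx·mx = 0 + 0.7462 + 0.3388 + 0.276 + 0.1236 + 0.0399 + 0.0217 + 0.0076 = 1.5538
Σ x·lx·mx = 3.1291; T = 3.1291/1.5538 = 2.01384…
r ≈ ln(R0)/T = ln(1.5538)/2.01384… = 0.21884… → 0.219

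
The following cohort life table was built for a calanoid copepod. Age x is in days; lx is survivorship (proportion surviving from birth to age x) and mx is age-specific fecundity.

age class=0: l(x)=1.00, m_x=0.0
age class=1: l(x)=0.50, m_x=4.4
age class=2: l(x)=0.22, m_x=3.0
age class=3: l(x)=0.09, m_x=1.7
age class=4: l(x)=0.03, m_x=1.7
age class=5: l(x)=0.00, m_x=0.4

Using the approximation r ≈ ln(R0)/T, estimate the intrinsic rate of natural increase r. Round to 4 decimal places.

0.8202

R0 = Σ lx·mx = 0 + 2.2 + 0.66 + 0.153 + 0.051 + 0 = 3.064
Σ x·lx·mx = 4.183; T = 4.183/3.064 = 1.36521…
r ≈ ln(R0)/T = ln(3.064)/1.36521… = 0.820183… → 0.8202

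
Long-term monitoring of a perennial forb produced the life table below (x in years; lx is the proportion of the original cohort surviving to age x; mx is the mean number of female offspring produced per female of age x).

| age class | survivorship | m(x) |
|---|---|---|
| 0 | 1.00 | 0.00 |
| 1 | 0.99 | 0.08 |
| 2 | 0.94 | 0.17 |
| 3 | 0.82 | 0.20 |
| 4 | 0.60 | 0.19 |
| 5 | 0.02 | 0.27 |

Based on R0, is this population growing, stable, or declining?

R0 = Σ lx·mx = 0 + 0.0792 + 0.1598 + 0.164 + 0.114 + 0.0054 = 0.5224
R0 < 1, so the population is declining.

declining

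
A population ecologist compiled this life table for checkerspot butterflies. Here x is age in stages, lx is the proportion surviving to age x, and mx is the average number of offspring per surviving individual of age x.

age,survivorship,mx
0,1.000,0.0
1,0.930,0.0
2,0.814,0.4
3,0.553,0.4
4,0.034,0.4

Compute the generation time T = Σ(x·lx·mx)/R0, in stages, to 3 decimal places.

lx·mx: 0, 0, 0.3256, 0.2212, 0.0136 → R0 = 0.5604
x·lx·mx: 0, 0, 0.6512, 0.6636, 0.0544 → Σ = 1.3692
T = 1.3692 / 0.5604 = 2.443255… → 2.443

2.443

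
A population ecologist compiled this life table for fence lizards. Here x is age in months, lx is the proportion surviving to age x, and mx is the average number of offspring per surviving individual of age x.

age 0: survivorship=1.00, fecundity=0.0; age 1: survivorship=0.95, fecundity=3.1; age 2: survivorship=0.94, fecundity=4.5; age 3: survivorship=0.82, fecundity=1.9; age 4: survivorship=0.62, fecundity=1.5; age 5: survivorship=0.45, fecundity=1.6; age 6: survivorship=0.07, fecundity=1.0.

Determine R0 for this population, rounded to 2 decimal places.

10.45

lx·mx by age: 0, 2.945, 4.23, 1.558, 0.93, 0.72, 0.07
R0 = Σ lx·mx = 10.453 → 10.45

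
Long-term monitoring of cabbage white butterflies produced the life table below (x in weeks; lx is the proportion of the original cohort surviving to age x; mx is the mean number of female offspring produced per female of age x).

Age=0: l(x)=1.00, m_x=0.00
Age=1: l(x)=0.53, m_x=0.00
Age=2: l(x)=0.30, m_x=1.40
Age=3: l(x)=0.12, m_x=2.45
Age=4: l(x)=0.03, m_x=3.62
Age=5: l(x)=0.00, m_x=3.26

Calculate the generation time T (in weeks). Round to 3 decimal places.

2.621

lx·mx: 0, 0, 0.42, 0.294, 0.1086, 0 → R0 = 0.8226
x·lx·mx: 0, 0, 0.84, 0.882, 0.4344, 0 → Σ = 2.1564
T = 2.1564 / 0.8226 = 2.621444… → 2.621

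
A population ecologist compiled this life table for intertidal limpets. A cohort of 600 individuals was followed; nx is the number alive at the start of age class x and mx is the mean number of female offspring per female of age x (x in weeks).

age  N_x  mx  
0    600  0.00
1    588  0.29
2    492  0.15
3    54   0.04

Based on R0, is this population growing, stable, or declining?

declining

lx = nx/n0 = nx/600: 1, 0.98, 0.82, 0.09
R0 = Σ lx·mx = 0 + 0.2842 + 0.123 + 0.0036 = 0.4108
R0 < 1, so the population is declining.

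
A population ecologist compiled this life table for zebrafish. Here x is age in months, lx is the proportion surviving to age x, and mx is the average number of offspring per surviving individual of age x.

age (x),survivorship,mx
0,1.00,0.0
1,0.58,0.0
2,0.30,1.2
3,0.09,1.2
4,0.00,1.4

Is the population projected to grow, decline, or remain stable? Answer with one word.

declining

R0 = Σ lx·mx = 0 + 0 + 0.36 + 0.108 + 0 = 0.468
R0 < 1, so the population is declining.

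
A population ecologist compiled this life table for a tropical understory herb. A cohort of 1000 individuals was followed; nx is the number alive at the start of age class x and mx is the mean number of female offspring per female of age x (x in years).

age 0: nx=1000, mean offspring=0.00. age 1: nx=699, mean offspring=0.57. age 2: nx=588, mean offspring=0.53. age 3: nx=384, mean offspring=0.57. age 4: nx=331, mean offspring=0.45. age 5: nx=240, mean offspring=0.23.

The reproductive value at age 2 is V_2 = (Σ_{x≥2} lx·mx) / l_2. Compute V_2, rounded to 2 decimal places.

lx = nx/n0 = nx/1000: 1, 0.699, 0.588, 0.384, 0.331, 0.24
lx·mx for x ≥ 2: 0.31164, 0.21888, 0.14895, 0.0552 → sum = 0.73467
V_2 = 0.73467 / l_2 = 0.73467 / 0.588 = 1.249439… → 1.25

1.25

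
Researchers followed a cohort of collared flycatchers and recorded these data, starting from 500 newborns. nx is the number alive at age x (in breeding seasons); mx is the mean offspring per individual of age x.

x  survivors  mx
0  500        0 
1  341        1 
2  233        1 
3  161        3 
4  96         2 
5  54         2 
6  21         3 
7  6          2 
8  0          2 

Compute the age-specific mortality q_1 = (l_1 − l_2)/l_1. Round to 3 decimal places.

0.317

lx = nx/n0 = nx/500: 1, 0.682, 0.466, 0.322, 0.192, 0.108, 0.042, 0.012, 0
q_1 = (l_1 − l_2) / l_1 = (0.682 − 0.466) / 0.682
     = 0.216 / 0.682 = 0.316716… → 0.317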